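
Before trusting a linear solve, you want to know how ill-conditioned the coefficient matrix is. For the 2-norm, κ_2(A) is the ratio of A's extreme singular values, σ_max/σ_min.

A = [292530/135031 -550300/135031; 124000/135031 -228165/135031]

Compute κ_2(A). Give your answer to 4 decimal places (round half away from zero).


305.5000

AᵀA = [597336100/107889769 -1119951000/107889769; -1119951000/107889769 2099937025/107889769]; tr = 9333125/373321, det = 2500/373321
eigenvalues of AᵀA: λ = (tr ± √(tr²−4·det))/2 = 25, 100/373321
so κ_2 = √(25 / (100/373321)) = 305.5000


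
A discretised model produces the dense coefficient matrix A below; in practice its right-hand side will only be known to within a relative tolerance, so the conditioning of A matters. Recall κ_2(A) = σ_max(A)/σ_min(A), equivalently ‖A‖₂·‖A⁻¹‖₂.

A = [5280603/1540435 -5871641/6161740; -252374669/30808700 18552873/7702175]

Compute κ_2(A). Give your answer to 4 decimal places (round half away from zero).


189.5920

form AᵀA = [442880951303569/5616426010000 -8073106966512/351026625625; -8073106966512/351026625625 37687868317681/5616426010000] with trace 384455055697/4493140808 and determinant 29283765625/143780505856
char-poly roots: 1369/16 and 21390625/8986281616
κ_2(A) = √(λ_max/λ_min) = √((1369/16) / (21390625/8986281616)) = 189.5920


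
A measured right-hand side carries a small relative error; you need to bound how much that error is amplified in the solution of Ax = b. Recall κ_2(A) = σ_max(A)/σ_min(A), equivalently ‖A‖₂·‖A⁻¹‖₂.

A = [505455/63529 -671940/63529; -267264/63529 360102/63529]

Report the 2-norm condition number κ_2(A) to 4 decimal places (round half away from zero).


AᵀA = [1131193089/13965169 -1508227452/13965169; -1508227452/13965169 2010992436/13965169]; tr = 3142185525/13965169, det = 5062500/13965169
eigenvalues of AᵀA: λ = (tr ± √(tr²−4·det))/2 = 225, 22500/13965169
κ_2(A) = √(λ_max/λ_min) = √(225 / (22500/13965169)) = 373.7000

373.7000


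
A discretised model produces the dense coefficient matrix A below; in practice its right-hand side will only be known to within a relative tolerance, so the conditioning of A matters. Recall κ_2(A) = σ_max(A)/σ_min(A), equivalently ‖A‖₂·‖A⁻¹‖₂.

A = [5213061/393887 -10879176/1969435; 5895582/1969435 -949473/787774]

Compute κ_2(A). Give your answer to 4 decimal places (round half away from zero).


369.5000

AᵀA = [32680090233/177489325 -2723317443/35497865; -2723317443/35497865 22695435693/709957300]; tr = 472048605/2184484, det = 466948881/1365302500
char-poly roots: 21609/100 and 21609/13653025
κ_2(A) = √(λ_max/λ_min) = √((21609/100) / (21609/13653025)) = 369.5000


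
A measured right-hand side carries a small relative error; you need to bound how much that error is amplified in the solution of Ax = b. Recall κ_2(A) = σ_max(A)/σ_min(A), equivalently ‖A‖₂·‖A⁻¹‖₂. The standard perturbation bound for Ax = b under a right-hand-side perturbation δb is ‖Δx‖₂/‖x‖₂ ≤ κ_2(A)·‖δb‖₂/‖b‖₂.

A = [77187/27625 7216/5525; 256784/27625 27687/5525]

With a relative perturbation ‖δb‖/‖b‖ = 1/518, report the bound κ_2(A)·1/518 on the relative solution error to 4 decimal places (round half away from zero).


M = AᵀA = [115033369/1221025 12266496/244205; 12266496/244205 1309825/48841]. tr(M)=511346/4225, det(M)=14641/4225
eigenvalues of AᵀA: λ = (tr ± √(tr²−4·det))/2 = 121, 121/4225
so κ_2 = √(121 / (121/4225)) = 65.0000
perturbation bound = 65.0000·1/518 = 0.1255

0.1255


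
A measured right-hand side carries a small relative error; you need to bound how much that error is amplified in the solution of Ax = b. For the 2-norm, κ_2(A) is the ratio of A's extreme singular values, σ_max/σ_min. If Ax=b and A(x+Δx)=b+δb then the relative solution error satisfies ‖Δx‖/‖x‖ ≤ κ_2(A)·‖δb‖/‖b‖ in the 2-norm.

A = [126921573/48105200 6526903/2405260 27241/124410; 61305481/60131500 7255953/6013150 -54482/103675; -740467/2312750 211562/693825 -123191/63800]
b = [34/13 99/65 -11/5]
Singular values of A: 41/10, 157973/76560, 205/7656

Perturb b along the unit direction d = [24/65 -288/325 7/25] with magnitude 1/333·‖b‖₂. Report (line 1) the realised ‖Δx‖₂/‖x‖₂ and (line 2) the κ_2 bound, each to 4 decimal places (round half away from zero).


0.0112
0.4598

largest singular value 41/10, smallest 205/7656
κ = σ_max/σ_min = (41/10)/(205/7656) = 153.1200
bound on ‖Δx‖/‖x‖: κ·ε = 153.1200·1/333 = 0.4598
solve Ax = b  →  x = [27.0430 -24.7448 -7.2523]
‖b‖₂ = 3.7417 and ‖x‖₂ = 37.3661
δb = ε·‖b‖·d = [0.0041 -0.0100 0.0031]; solving A·Δx = δb gives ‖Δx‖ = 0.4196
realised ‖Δx‖/‖x‖ = 0.0112
realised/bound (from unrounded values) ≈ 0.0244


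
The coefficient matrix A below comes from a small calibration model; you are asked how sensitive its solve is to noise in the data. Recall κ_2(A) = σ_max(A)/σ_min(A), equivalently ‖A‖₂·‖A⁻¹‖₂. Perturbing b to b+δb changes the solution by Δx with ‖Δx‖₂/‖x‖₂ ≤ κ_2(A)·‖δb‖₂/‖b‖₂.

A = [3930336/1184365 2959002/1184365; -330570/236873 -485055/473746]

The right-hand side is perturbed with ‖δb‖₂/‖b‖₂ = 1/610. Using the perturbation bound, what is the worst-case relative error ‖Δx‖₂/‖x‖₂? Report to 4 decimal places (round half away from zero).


form AᵀA = [107570734884/8300121025 80675621163/8300121025; 80675621163/8300121025 242039823489/33200484100] with trace 26892910521/1328019364 and determinant 2624400/332004841
solving λ² − 26892910521/1328019364·λ + 2624400/332004841 = 0 gives λ = 81/4, 129600/332004841
κ_2(A) = √(λ_max/λ_min) = √((81/4) / (129600/332004841)) = 227.7625
perturbation bound = 227.7625·1/610 = 0.3734

0.3734


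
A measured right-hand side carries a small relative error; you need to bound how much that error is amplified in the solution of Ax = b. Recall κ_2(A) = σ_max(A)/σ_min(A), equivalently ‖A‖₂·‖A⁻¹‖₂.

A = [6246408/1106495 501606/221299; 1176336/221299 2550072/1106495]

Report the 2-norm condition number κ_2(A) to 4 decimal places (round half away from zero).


AᵀA = [87528861504/1455804025 1458496368/58232161; 1458496368/58232161 15211749924/1455804025]; tr = 607932612/8614225, det = 199148544/215355625
solving λ² − 607932612/8614225·λ + 199148544/215355625 = 0 gives λ = 1764/25, 112896/8614225
κ_2(A) = √(λ_max/λ_min) = √((1764/25) / (112896/8614225)) = 73.3750

73.3750


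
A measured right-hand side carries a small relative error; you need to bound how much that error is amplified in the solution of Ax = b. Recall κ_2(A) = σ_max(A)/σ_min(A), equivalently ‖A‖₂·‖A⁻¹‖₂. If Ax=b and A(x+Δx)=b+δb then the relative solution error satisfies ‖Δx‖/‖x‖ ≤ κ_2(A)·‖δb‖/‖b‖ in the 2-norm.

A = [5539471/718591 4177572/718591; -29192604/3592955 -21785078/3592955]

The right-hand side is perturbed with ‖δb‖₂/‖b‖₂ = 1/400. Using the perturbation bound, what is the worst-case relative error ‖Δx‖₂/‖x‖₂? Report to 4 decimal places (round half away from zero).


0.9912

form AᵀA = [1925507256001/15349971025 1444116086532/15349971025; 1444116086532/15349971025 1083106205524/15349971025] with trace 120344538461/613998841 and determinant 150062500/613998841
λ_max, λ_min = (120344538461/613998841 ± √14482439384586797998521/376994576749343281)/2 = 196, 765625/613998841
σ_max=√196=14, σ_min=√(765625/613998841)=(875/24779) → κ = 396.4640
κ_2(A)·‖δb‖/‖b‖ = 0.9912


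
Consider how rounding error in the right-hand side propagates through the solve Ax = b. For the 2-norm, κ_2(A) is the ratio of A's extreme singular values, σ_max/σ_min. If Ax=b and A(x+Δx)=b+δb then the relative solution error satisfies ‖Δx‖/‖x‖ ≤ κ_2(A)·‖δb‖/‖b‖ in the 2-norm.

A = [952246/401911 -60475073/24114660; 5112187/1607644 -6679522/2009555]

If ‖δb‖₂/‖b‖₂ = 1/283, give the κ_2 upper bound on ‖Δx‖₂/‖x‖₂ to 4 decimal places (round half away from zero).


M = AᵀA = [1401476380525/89121352784 -275910418910/16710253647; -275910418910/16710253647 13906124816189/802092175056]. tr(M)=457231245533/13829175432, det(M)=4372515625/442533613824
λ_max, λ_min = (457231245533/13829175432 ± √13065803334746960730529/11952880820564524164)/2 = 529/16, 8265625/27658350864
σ_max=√(529/16)=(23/4), σ_min=√(8265625/27658350864)=(2875/166308) → κ = 332.6160
bound on ‖Δx‖/‖x‖: κ·ε = 332.6160·1/283 = 1.1753

1.1753


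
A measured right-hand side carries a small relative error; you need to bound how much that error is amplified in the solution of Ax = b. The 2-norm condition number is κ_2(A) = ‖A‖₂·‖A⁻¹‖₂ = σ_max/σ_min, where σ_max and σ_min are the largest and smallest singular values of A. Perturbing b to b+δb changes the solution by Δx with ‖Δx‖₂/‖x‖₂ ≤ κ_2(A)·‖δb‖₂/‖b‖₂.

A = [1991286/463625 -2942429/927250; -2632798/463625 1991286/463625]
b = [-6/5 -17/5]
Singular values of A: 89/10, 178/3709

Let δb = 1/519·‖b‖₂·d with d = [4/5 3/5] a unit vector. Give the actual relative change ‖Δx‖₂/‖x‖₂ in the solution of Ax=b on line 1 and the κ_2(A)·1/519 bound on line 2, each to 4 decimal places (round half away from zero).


from the listed singular values, σ₁ = 89/10, σ_n = 178/3709
condition number: (89/10) ÷ (178/3709) = 185.4500
perturbation bound = 185.4500·1/519 = 0.3573
solve Ax = b  →  x = [-37.3270 -50.1438]
2-norm of b is 3.6056; of x, 62.5116
re-solving with b+δb shifts x by Δx of norm 0.1448
relative error = 0.0023
so the bound overstates the realised error by a factor of ≈ 154.3047 (computed from the unrounded values)

0.0023
0.3573


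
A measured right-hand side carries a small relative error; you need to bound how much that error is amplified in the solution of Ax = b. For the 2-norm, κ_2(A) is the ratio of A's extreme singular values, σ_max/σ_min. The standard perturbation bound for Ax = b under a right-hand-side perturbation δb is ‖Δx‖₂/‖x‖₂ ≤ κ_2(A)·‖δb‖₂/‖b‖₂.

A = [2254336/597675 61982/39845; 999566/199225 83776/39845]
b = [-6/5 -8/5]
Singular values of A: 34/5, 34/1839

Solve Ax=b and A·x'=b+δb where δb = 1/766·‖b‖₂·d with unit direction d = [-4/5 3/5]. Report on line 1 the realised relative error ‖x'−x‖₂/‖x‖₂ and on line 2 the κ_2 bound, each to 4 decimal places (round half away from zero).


σ_max = 34/5, σ_min = 34/1839
condition number: (34/5) ÷ (34/1839) = 367.8000
bound on ‖Δx‖/‖x‖: κ·ε = 367.8000·1/766 = 0.4802
solve Ax = b  →  x = [-0.2715 -0.1131]
‖b‖ = 2.0000, ‖x‖ = 0.2941
δb = ε·‖b‖·d = [-0.0021 0.0016]; solving A·Δx = δb gives ‖Δx‖ = 0.1412
realised ‖Δx‖/‖x‖ = 0.4802
realised/bound = 1 exactly: the bound is attained for this b and d

0.4802
0.4802


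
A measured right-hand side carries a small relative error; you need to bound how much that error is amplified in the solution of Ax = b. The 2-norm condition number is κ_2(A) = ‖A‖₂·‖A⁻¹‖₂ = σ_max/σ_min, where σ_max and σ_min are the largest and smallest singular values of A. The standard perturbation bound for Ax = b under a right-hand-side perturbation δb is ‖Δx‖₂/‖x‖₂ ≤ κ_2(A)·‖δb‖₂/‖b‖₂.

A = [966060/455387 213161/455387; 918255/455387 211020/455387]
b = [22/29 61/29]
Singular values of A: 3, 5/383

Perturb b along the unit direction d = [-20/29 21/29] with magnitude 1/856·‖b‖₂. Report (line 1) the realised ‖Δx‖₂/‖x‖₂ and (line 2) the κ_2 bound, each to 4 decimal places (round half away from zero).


largest singular value 3, smallest 5/383
condition number: 3 ÷ (5/383) = 229.8000
κ_2(A)·‖δb‖/‖b‖ = 0.2685
solve Ax = b  →  x = [-16.1642 74.8780]
‖b‖₂ = 2.2361 and ‖x‖₂ = 76.6029
Δx = A⁻¹·δb where δb = 1/856·2.2361·d; ‖Δx‖ = 0.2001
relative error = 0.0026
realised/bound (from unrounded values) ≈ 0.0097

0.0026
0.2685


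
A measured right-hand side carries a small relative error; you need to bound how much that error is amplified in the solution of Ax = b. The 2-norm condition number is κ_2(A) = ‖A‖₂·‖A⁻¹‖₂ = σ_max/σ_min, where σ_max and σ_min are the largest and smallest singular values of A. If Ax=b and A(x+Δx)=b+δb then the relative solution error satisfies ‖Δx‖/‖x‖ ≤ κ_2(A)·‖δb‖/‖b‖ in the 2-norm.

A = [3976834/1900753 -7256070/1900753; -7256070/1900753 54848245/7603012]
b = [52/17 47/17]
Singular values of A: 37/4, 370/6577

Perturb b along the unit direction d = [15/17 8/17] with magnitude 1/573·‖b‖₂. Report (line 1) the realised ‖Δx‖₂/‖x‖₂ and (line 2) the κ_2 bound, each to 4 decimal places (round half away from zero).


σ_max = 37/4, σ_min = 370/6577
κ = σ_max/σ_min = (37/4)/(370/6577) = 164.4250
bound on ‖Δx‖/‖x‖: κ·ε = 164.4250·1/573 = 0.2870
solve Ax = b  →  x = [62.6868 33.5555]
2-norm of b is 4.1231; of x, 71.1028
re-solving with b+δb shifts x by Δx of norm 0.1279
realised ‖Δx‖/‖x‖ = 0.0018
so the bound overstates the realised error by a factor of ≈ 159.5159 (computed from the unrounded values)

0.0018
0.2870


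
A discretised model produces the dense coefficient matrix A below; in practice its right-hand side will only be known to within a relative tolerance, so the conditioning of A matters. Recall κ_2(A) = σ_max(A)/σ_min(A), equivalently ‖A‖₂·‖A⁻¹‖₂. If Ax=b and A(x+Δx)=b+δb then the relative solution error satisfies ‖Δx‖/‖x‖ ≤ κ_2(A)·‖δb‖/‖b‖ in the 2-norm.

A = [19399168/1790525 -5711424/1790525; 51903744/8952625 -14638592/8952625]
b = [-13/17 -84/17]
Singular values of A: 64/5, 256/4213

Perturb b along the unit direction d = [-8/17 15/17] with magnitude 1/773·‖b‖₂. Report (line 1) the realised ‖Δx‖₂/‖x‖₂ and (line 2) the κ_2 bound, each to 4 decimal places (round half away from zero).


σ_max = 64/5, σ_min = 256/4213
κ = σ_max/σ_min = (64/5)/(256/4213) = 210.6500
perturbation bound = 210.6500·1/773 = 0.2725
solve Ax = b  →  x = [-18.6569 -63.1294]
‖b‖₂ = 5.0000 and ‖x‖₂ = 65.8285
Δx = A⁻¹·δb where δb = 1/773·5.0000·d; ‖Δx‖ = 0.1064
dividing the unrounded norms, ‖Δx‖/‖x‖ = 0.0016
realised/bound (from unrounded values) ≈ 0.0059

0.0016
0.2725


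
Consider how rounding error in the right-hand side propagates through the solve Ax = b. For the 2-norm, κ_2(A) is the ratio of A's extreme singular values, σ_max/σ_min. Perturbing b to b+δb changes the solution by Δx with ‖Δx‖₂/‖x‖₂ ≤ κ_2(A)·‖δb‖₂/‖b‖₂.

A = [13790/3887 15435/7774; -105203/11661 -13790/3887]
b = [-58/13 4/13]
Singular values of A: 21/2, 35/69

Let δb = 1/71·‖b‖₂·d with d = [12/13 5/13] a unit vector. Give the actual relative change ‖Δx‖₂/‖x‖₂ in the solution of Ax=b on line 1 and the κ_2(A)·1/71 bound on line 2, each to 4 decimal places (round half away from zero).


0.0157
0.2915

σ_max = 21/2, σ_min = 35/69
κ_2(A) = (21/2) / (35/69) = 20.7000
bound on ‖Δx‖/‖x‖: κ·ε = 20.7000·1/71 = 0.2915
solve Ax = b  →  x = [2.8571 -7.3524]
‖b‖ = 4.4721, ‖x‖ = 7.8880
re-solving with b+δb shifts x by Δx of norm 0.1242
relative error = 0.0157
so the bound overstates the realised error by a factor of ≈ 18.5200 (computed from the unrounded values)


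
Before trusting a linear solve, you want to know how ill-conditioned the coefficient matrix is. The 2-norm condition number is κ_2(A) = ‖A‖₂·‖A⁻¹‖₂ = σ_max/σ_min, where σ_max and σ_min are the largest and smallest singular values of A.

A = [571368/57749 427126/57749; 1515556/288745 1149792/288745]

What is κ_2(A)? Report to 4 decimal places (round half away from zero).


339.7000

M = AᵀA = [36188390224/288490225 27140925168/288490225; 27140925168/288490225 20356183876/288490225]. tr(M)=2261782964/11539609, det(M)=3841600/11539609
λ_max, λ_min = (2261782964/11539609 ± √5115484853992887696/133162575872881)/2 = 196, 19600/11539609
so κ_2 = √(196 / (19600/11539609)) = 339.7000


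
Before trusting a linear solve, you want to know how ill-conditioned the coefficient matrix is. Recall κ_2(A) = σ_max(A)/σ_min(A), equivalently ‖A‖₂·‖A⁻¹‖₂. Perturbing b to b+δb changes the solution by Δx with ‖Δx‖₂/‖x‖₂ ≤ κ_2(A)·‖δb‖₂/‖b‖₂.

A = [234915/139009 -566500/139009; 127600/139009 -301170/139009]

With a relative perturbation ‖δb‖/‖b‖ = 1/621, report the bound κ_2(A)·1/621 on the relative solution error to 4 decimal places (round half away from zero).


M = AᵀA = [247290025/66863329 -593455500/66863329; -593455500/66863329 1424310100/66863329]. tr(M)=9891125/395641, det(M)=2500/395641
solving λ² − 9891125/395641·λ + 2500/395641 = 0 gives λ = 25, 100/395641
κ = σ_max/σ_min = 5/(10/629) = 314.5000
perturbation bound = 314.5000·1/621 = 0.5064

0.5064


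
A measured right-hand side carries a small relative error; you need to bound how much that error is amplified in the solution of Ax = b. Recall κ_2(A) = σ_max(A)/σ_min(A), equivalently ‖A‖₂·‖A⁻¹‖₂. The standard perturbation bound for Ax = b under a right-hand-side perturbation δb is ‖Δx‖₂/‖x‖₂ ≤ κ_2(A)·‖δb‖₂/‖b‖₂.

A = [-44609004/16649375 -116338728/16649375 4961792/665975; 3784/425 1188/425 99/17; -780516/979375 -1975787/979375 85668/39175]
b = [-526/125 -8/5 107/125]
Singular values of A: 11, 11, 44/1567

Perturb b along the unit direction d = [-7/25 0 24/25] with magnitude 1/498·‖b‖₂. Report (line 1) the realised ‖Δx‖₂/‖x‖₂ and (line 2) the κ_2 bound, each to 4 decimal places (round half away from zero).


0.0046
0.7866

largest singular value 11, smallest 44/1567
condition number: 11 ÷ (44/1567) = 391.7500
κ_2(A)·‖δb‖/‖b‖ = 0.7866
solve Ax = b  →  x = [-37.7385 50.4695 33.1979]
2-norm of b is 4.5826; of x, 71.2283
Δx = A⁻¹·δb where δb = 1/498·4.5826·d; ‖Δx‖ = 0.3277
relative error = 0.0046
realised/bound (from unrounded values) ≈ 0.0058


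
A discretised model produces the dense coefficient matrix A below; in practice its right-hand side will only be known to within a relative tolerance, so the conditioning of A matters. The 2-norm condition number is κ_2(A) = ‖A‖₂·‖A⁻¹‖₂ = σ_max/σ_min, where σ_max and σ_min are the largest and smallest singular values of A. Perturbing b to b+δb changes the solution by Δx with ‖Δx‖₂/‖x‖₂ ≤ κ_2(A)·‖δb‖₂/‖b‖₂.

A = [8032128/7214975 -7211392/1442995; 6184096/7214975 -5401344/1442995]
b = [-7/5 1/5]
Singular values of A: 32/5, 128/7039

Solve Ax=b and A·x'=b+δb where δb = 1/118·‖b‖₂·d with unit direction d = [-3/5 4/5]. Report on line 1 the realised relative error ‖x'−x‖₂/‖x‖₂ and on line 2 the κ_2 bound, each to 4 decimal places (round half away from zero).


0.0120
2.9826

largest singular value 32/5, smallest 128/7039
condition number: (32/5) ÷ (128/7039) = 351.9500
bound on ‖Δx‖/‖x‖: κ·ε = 351.9500·1/118 = 2.9826
solve Ax = b  →  x = [53.6166 12.2239]
2-norm of b is 1.4142; of x, 54.9924
re-solving with b+δb shifts x by Δx of norm 0.6591
dividing the unrounded norms, ‖Δx‖/‖x‖ = 0.0120
so the bound overstates the realised error by a factor of ≈ 248.8672 (computed from the unrounded values)


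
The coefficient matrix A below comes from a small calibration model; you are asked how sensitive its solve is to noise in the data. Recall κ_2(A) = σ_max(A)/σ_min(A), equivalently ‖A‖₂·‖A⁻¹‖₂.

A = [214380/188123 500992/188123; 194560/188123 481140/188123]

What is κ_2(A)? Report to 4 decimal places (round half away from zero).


M = AᵀA = [7666000/3237013 18385920/3237013; 18385920/3237013 44131408/3237013]. tr(M)=3984416/249001, det(M)=6400/249001
char-poly roots: 16 and 400/249001
so κ_2 = √(16 / (400/249001)) = 99.8000

99.8000


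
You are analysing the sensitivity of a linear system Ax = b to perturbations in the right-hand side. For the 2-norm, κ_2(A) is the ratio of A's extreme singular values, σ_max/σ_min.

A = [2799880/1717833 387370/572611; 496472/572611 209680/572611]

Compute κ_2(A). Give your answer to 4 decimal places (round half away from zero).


388.6500

AᵀA = [34801688704/10210900401 4833530320/3403633467; 4833530320/3403633467 671353700/1134544489]; tr = 241679716/60419529, det = 6400/60419529
eigenvalues of AᵀA: λ = (tr ± √(tr²−4·det))/2 = 4, 1600/60419529
κ_2(A) = √(λ_max/λ_min) = √(4 / (1600/60419529)) = 388.6500


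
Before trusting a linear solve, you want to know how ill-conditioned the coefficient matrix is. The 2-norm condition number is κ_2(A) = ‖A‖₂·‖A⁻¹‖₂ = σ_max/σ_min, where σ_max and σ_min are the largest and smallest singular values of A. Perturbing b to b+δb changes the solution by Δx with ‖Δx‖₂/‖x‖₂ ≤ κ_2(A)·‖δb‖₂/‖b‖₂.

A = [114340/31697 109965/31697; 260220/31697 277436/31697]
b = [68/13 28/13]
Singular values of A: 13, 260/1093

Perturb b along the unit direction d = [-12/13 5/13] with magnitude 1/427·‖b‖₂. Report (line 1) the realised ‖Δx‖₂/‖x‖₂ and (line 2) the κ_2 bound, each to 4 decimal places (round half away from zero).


0.0033
0.1280

from the listed singular values, σ₁ = 13, σ_n = 260/1093
κ_2(A) = 13 / (260/1093) = 54.6500
bound on ‖Δx‖/‖x‖: κ·ε = 54.6500·1/427 = 0.1280
solve Ax = b  →  x = [12.3889 -11.3740]
2-norm of b is 5.6569; of x, 16.8182
with δb = [-0.0122 0.0051], A·Δx = δb → ‖Δx‖ = 0.0557
realised ‖Δx‖/‖x‖ = 0.0033
tightness: 0.0033 against a bound of 0.1280 (unrounded ratio ≈ 0.0259)


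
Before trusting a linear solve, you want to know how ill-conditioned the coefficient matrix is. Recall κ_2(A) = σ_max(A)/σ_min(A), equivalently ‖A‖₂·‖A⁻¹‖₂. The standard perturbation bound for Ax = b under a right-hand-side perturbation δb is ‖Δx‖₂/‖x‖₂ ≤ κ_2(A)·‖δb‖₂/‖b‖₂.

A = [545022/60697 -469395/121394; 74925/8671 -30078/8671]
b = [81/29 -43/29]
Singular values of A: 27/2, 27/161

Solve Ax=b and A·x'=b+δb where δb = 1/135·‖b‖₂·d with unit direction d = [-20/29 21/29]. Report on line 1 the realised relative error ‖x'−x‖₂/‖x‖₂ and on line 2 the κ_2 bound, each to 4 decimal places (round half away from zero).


from the listed singular values, σ₁ = 27/2, σ_n = 27/161
κ_2(A) = (27/2) / (27/161) = 80.5000
κ_2(A)·‖δb‖/‖b‖ = 0.5963
solve Ax = b  →  x = [-6.8120 -16.5413]
‖b‖ = 3.1623, ‖x‖ = 17.8890
δb = ε·‖b‖·d = [-0.0162 0.0170]; solving A·Δx = δb gives ‖Δx‖ = 0.1397
relative error = 0.0078
so the bound overstates the realised error by a factor of ≈ 76.3697 (computed from the unrounded values)

0.0078
0.5963


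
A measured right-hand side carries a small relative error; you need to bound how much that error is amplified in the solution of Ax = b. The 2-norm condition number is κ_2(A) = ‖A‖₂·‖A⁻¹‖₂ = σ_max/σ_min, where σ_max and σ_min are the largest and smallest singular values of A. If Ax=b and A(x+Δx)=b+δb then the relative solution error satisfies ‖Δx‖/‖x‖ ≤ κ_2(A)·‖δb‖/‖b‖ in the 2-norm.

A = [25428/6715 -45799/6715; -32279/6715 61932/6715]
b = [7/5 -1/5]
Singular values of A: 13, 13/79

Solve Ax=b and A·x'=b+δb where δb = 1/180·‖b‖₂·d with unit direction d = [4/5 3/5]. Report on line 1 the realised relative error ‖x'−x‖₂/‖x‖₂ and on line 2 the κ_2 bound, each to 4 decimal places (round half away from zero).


0.0079
0.4389

largest singular value 13, smallest 13/79
κ = σ_max/σ_min = 13/(13/79) = 79.0000
worst-case relative error ≤ 79.0000 × 1/180 = 0.4389
solve Ax = b  →  x = [5.3982 2.7919]
‖b‖ = 1.4142, ‖x‖ = 6.0774
δb = ε·‖b‖·d = [0.0063 0.0047]; solving A·Δx = δb gives ‖Δx‖ = 0.0477
relative error = 0.0079
tightness: 0.0079 against a bound of 0.4389 (unrounded ratio ≈ 0.0179)


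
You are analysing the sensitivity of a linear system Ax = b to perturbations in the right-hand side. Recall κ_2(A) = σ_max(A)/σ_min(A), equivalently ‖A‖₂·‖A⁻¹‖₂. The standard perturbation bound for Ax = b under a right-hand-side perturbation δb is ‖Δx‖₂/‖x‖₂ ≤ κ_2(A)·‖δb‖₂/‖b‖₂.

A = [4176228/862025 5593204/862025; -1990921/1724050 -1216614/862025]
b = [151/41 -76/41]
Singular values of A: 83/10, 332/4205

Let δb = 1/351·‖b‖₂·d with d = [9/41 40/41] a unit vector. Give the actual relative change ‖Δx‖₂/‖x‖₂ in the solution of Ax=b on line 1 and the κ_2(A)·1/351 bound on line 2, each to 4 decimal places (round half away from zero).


largest singular value 83/10, smallest 332/4205
condition number: (83/10) ÷ (332/4205) = 105.1250
κ_2(A)·‖δb‖/‖b‖ = 0.2995
solve Ax = b  →  x = [10.4217 -7.2139]
‖b‖ = 4.1231, ‖x‖ = 12.6748
Δx = A⁻¹·δb where δb = 1/351·4.1231·d; ‖Δx‖ = 0.1488
relative error = 0.0117
tightness: 0.0117 against a bound of 0.2995 (unrounded ratio ≈ 0.0392)

0.0117
0.2995


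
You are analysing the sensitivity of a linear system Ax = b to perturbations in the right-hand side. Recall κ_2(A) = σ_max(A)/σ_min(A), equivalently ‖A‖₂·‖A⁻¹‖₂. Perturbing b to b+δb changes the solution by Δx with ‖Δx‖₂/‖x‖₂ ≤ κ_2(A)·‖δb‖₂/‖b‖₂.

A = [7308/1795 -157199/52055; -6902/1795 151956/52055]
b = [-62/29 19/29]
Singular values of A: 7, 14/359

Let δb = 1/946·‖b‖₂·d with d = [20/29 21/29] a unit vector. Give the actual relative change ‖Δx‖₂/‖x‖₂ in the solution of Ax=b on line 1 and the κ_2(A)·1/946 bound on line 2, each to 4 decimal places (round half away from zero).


0.0024
0.1897

largest singular value 7, smallest 14/359
κ_2(A) = 7 / (14/359) = 179.5000
worst-case relative error ≤ 179.5000 × 1/946 = 0.1897
solve Ax = b  →  x = [-15.6143 -20.3429]
‖b‖ = 2.2361, ‖x‖ = 25.6444
with δb = [0.0016 0.0017], A·Δx = δb → ‖Δx‖ = 0.0606
relative error = 0.0024
so the bound overstates the realised error by a factor of ≈ 80.2798 (computed from the unrounded values)


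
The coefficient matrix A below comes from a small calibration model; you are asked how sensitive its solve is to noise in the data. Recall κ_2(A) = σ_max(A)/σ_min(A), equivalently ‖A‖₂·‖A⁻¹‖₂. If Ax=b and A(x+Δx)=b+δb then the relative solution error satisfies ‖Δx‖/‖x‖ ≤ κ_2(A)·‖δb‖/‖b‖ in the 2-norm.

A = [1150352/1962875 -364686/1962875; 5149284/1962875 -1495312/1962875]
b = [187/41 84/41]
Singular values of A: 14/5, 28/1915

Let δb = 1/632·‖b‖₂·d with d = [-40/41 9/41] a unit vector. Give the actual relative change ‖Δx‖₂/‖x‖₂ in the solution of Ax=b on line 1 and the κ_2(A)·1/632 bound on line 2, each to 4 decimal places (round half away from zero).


from the listed singular values, σ₁ = 14/5, σ_n = 28/1915
κ = σ_max/σ_min = (14/5)/(28/1915) = 191.5000
κ_2(A)·‖δb‖/‖b‖ = 0.3030
solve Ax = b  →  x = [-75.5714 -262.9286]
2-norm of b is 5.0000; of x, 273.5735
re-solving with b+δb shifts x by Δx of norm 0.5411
relative error = 0.0020
realised/bound (from unrounded values) ≈ 0.0065

0.0020
0.3030


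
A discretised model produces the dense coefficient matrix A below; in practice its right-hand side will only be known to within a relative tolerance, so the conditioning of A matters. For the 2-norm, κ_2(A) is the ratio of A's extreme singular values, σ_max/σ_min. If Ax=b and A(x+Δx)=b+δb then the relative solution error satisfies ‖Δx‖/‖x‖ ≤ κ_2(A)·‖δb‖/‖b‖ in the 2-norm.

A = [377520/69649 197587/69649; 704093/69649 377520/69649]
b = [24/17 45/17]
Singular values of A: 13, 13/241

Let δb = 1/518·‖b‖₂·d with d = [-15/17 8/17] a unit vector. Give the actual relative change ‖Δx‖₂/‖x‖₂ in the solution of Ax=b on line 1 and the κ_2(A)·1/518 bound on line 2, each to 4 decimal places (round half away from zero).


from the listed singular values, σ₁ = 13, σ_n = 13/241
κ_2(A) = 13 / (13/241) = 241.0000
bound on ‖Δx‖/‖x‖: κ·ε = 241.0000·1/518 = 0.4653
solve Ax = b  →  x = [0.2036 0.1086]
2-norm of b is 3.0000; of x, 0.2308
re-solving with b+δb shifts x by Δx of norm 0.1074
dividing the unrounded norms, ‖Δx‖/‖x‖ = 0.4653
tightness: 0.4653 against a bound of 0.4653; the bound is attained (ratio 1)

0.4653
0.4653


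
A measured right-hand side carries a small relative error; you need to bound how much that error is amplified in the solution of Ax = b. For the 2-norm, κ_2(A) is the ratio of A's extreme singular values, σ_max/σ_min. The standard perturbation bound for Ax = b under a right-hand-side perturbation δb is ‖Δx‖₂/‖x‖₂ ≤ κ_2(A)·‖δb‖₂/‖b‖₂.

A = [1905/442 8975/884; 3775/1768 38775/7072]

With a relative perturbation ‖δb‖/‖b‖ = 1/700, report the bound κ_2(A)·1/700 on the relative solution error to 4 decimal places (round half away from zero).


M = AᵀA = [250225/10816 2399625/43264; 2399625/43264 23040625/173056]. tr(M)=160025/1024, det(M)=15625/4096
λ_max, λ_min = (160025/1024 ± √25592000625/1048576)/2 = 625/4, 25/1024
κ = σ_max/σ_min = (25/2)/(5/32) = 80.0000
perturbation bound = 80.0000·1/700 = 0.1143

0.1143


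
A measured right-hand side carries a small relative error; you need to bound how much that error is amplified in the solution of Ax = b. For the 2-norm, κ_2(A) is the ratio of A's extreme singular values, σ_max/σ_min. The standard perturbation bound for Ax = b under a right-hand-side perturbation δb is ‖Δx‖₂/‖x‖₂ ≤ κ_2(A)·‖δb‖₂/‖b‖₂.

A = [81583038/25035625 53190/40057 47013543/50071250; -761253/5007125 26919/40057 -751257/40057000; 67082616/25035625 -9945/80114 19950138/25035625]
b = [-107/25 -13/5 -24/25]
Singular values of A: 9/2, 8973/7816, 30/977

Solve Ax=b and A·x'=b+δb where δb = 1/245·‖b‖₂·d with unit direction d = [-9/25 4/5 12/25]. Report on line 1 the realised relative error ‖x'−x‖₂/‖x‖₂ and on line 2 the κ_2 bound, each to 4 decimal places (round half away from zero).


σ_max = 9/2, σ_min = 30/977
κ_2(A) = (9/2) / (30/977) = 146.5500
κ_2(A)·‖δb‖/‖b‖ = 0.5982
solve Ax = b  →  x = [8.8368 -2.7446 -31.3462]
‖b‖₂ = 5.0990 and ‖x‖₂ = 32.6834
Δx = A⁻¹·δb where δb = 1/245·5.0990·d; ‖Δx‖ = 0.6778
relative error = 0.0207
so the bound overstates the realised error by a factor of ≈ 28.8439 (computed from the unrounded values)

0.0207
0.5982


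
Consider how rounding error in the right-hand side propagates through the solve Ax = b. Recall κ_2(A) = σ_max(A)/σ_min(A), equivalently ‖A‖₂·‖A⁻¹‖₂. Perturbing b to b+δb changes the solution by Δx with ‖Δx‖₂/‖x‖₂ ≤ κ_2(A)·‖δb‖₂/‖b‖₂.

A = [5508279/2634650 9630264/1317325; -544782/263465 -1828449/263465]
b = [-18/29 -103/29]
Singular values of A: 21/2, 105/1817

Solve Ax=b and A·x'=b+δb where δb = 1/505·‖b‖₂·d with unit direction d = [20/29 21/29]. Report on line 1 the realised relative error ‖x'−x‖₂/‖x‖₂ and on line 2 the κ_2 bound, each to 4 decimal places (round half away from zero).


σ_max = 21/2, σ_min = 105/1817
condition number: (21/2) ÷ (105/1817) = 181.7000
perturbation bound = 181.7000·1/505 = 0.3598
solve Ax = b  →  x = [49.8910 -14.3531]
2-norm of b is 3.6056; of x, 51.9146
Δx = A⁻¹·δb where δb = 1/505·3.6056·d; ‖Δx‖ = 0.1236
realised ‖Δx‖/‖x‖ = 0.0024
tightness: 0.0024 against a bound of 0.3598 (unrounded ratio ≈ 0.0066)

0.0024
0.3598


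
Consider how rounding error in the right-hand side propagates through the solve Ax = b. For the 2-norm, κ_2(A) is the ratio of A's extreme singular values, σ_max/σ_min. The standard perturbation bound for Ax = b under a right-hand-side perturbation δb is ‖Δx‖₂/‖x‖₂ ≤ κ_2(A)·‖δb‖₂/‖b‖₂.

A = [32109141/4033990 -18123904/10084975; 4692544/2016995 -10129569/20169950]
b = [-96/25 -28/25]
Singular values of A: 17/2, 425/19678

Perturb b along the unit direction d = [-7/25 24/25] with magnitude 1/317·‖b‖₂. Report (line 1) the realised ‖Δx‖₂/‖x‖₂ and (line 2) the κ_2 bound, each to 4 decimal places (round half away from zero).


1.2415
1.2415

largest singular value 17/2, smallest 425/19678
κ = σ_max/σ_min = (17/2)/(425/19678) = 393.5600
κ_2(A)·‖δb‖/‖b‖ = 1.2415
solve Ax = b  →  x = [-0.4591 0.1033]
2-norm of b is 4.0000; of x, 0.4706
δb = ε·‖b‖·d = [-0.0035 0.0121]; solving A·Δx = δb gives ‖Δx‖ = 0.5842
realised ‖Δx‖/‖x‖ = 1.2415
tightness: 1.2415 against a bound of 1.2415; the bound is attained (ratio 1)


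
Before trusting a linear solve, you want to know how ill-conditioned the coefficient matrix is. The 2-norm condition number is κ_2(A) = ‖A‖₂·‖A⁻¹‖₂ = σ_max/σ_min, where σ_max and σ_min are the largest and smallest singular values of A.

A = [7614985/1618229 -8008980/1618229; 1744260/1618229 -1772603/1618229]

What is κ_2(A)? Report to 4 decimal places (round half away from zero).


272.2000

M = AᵀA = [36306031825/1557801961 -38120251680/1557801961; -38120251680/1557801961 40027294489/1557801961]. tr(M)=90764954/1852321, det(M)=60025/1852321
char-poly roots: 49 and 1225/1852321
κ = σ_max/σ_min = 7/(35/1361) = 272.2000


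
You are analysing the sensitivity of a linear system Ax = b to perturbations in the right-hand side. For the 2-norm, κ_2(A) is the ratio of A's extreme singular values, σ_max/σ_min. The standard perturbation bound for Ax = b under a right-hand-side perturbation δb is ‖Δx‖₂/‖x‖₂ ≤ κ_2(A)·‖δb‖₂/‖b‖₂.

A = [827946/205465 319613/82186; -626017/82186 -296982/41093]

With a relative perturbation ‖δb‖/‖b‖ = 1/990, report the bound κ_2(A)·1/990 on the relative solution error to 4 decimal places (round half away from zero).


form AᵀA = [12539410422889/168863464900 597100604184/8443173245; 597100604184/8443173245 454945703065/6754538596] with trace 14217035077/100394450 and determinant 200533921/803155600
eigenvalues of AᵀA: λ = (tr ± √(tr²−4·det))/2 = 14161/100, 14161/8031556
so κ_2 = √((14161/100) / (14161/8031556)) = 283.4000
worst-case relative error ≤ 283.4000 × 1/990 = 0.2863

0.2863


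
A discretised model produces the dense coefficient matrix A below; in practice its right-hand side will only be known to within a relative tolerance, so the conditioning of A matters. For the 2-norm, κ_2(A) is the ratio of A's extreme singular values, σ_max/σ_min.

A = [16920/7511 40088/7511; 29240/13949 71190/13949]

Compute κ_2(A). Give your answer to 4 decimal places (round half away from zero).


AᵀA = [107344000/11336689 257585040/11336689; 257585040/11336689 618220996/11336689]; tr = 4293284/67081, det = 6400/67081
λ_max, λ_min = (4293284/67081 ± √18430570231056/4499860561)/2 = 64, 100/67081
σ_max=√64=8, σ_min=√(100/67081)=(10/259) → κ = 207.2000

207.2000


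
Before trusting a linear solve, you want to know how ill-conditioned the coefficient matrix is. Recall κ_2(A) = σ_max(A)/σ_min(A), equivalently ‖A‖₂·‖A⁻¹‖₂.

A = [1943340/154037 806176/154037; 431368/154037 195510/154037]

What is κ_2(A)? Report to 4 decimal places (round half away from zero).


form AᵀA = [2357316304/14115049 982159920/14115049; 982159920/14115049 409365796/14115049] with trace 16370900/83521 and determinant 153664/83521
eigenvalues of AᵀA: λ = (tr ± √(tr²−4·det))/2 = 196, 784/83521
κ_2(A) = √(λ_max/λ_min) = √(196 / (784/83521)) = 144.5000

144.5000


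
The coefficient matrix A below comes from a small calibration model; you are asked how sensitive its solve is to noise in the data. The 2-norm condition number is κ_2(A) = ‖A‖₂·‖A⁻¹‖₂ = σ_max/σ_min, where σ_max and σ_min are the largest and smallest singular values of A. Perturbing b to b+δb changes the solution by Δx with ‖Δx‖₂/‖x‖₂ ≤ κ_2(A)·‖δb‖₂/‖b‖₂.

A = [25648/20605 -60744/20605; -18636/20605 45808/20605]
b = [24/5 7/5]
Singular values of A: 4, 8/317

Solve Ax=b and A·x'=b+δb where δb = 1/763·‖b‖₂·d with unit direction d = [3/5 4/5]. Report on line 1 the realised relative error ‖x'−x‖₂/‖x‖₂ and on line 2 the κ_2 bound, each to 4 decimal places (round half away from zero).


0.0016
0.2077

from the listed singular values, σ₁ = 4, σ_n = 8/317
condition number: 4 ÷ (8/317) = 158.5000
bound on ‖Δx‖/‖x‖: κ·ε = 158.5000·1/763 = 0.2077
solve Ax = b  →  x = [146.5962 60.2692]
‖b‖₂ = 5.0000 and ‖x‖₂ = 158.5018
Δx = A⁻¹·δb where δb = 1/763·5.0000·d; ‖Δx‖ = 0.2597
realised ‖Δx‖/‖x‖ = 0.0016
so the bound overstates the realised error by a factor of ≈ 126.8014 (computed from the unrounded values)


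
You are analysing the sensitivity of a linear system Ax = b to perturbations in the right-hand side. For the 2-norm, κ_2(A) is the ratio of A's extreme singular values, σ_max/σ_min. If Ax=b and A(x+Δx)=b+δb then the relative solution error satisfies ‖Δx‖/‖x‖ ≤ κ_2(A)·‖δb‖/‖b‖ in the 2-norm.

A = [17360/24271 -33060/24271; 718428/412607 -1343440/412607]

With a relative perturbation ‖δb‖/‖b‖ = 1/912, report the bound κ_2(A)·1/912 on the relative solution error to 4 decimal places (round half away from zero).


M = AᵀA = [3569435536/1007364121 -6692474880/1007364121; -6692474880/1007364121 12548506000/1007364121]. tr(M)=55771424/3485689, det(M)=6400/3485689
eigenvalues of AᵀA: λ = (tr ± √(tr²−4·det))/2 = 16, 400/3485689
κ_2(A) = √(λ_max/λ_min) = √(16 / (400/3485689)) = 373.4000
bound on ‖Δx‖/‖x‖: κ·ε = 373.4000·1/912 = 0.4094

0.4094


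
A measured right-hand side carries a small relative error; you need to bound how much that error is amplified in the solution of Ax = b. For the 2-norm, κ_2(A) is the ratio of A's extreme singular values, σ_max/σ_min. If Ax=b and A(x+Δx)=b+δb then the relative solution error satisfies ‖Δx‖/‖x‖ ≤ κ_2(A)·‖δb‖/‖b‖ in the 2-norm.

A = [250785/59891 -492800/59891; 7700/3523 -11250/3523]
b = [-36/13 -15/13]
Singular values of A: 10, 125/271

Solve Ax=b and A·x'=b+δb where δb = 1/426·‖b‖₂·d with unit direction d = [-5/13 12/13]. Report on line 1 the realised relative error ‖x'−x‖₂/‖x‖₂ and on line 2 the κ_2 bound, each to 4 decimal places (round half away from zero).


0.0509
0.0509

largest singular value 10, smallest 125/271
κ_2(A) = 10 / (125/271) = 21.6800
perturbation bound = 21.6800·1/426 = 0.0509
solve Ax = b  →  x = [-0.1412 0.2647]
‖b‖₂ = 3.0000 and ‖x‖₂ = 0.3000
re-solving with b+δb shifts x by Δx of norm 0.0153
dividing the unrounded norms, ‖Δx‖/‖x‖ = 0.0509
tightness: 0.0509 against a bound of 0.0509; the bound is attained (ratio 1)


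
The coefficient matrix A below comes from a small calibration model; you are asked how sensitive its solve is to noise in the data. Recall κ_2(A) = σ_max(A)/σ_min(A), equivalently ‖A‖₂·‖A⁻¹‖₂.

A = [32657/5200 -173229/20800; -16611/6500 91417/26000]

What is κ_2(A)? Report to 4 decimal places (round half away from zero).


form AᵀA = [183886369/4000000 -980620893/16000000; -980620893/16000000 5230297321/64000000] with trace 326899169/2560000 and determinant 163047361/256000000
char-poly roots: 12769/100 and 12769/2560000
κ_2(A) = √(λ_max/λ_min) = √((12769/100) / (12769/2560000)) = 160.0000

160.0000


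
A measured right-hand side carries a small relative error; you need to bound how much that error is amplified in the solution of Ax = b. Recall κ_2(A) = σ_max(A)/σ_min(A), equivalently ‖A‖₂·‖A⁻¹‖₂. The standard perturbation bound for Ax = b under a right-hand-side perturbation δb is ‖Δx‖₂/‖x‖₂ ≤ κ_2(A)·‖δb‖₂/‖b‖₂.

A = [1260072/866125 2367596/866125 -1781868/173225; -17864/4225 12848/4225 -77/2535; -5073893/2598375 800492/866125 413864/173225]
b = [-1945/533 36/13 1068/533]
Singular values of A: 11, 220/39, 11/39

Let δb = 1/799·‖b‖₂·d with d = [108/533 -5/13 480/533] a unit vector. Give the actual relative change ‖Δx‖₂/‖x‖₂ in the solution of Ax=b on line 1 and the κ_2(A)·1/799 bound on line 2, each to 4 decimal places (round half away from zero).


0.0344
0.0488

from the listed singular values, σ₁ = 11, σ_n = 11/39
κ = σ_max/σ_min = 11/(11/39) = 39.0000
perturbation bound = 39.0000·1/799 = 0.0488
solve Ax = b  →  x = [-0.4865 0.2376 0.3491]
2-norm of b is 5.0000; of x, 0.6443
with δb = [0.0013 -0.0024 0.0056], A·Δx = δb → ‖Δx‖ = 0.0222
realised ‖Δx‖/‖x‖ = 0.0344
realised/bound (from unrounded values) ≈ 0.7055
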